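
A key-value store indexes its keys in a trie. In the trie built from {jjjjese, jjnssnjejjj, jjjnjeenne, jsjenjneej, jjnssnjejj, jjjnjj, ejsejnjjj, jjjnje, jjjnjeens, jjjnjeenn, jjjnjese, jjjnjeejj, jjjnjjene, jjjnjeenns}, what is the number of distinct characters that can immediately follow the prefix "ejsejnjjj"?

0

The children of the "ejsejnjjj" node are the distinct next characters among strings starting with "ejsejnjjj".
No stored string extends past "ejsejnjjj".
That node has 0 child edges.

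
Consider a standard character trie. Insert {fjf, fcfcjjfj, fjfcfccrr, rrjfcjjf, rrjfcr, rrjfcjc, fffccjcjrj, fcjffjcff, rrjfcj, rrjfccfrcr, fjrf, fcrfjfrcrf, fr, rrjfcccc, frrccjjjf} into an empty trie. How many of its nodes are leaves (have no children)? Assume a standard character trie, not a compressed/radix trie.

12

Leaves are exactly the stored words that no other stored word extends.
Those words: "fcfcjjfj", "fcjffjcff", "fcrfjfrcrf", "fffccjcjrj", "fjfcfccrr", "fjrf", "frrccjjjf", "rrjfcccc", "rrjfccfrcr", "rrjfcjc", "rrjfcjjf", "rrjfcr"
Leaf count: 12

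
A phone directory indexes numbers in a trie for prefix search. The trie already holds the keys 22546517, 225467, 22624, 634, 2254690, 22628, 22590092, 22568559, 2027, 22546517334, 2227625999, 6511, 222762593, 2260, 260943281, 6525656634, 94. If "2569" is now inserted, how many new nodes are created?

3

Walking "2569" from the root, the first 1 characters ("2") follow existing edges; "5" is the first miss.
New nodes needed: |"2569"| − 1 = 4 − 1 = 3.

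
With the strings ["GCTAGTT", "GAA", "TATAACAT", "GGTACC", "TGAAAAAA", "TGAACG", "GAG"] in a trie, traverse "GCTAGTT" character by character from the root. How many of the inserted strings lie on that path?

1

Traverse "GCTAGTT" character by character; count nodes along the way that are marked as word ends.
Prefixes of the query that are stored words: "GCTAGTT"
Count: 1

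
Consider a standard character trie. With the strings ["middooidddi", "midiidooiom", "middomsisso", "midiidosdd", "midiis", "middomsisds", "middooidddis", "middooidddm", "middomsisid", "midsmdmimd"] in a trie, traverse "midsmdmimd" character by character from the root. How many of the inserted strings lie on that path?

1

Check each prefix of "midsmdmimd" against the stored set — each match is an end-marker on the path.
Prefixes of the query that are stored words: "midsmdmimd"
Count: 1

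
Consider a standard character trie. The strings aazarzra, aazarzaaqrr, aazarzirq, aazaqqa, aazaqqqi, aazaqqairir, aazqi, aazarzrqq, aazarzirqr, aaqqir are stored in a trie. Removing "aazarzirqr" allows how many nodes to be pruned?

1

Walk "aazarzirqr" from the leaf back toward the root, removing each node that no remaining word uses.
The suffix "r" (1 node) is used only by "aazarzirqr"; "aazarzirq" is itself a stored word, so pruning stops there.
Nodes removed: 1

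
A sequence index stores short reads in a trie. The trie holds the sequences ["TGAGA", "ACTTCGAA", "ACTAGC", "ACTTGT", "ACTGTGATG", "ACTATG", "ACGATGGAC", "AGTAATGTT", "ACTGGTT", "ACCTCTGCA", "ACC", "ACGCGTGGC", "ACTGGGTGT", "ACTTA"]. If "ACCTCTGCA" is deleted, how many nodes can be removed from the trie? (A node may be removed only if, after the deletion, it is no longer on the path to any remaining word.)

After clearing the end-marker at "ACCTCTGCA", prune upward until reaching a node still needed by another word.
The suffix "TCTGCA" (6 nodes) is used only by "ACCTCTGCA"; "ACC" is itself a stored word, so pruning stops there.
Nodes removed: 6

6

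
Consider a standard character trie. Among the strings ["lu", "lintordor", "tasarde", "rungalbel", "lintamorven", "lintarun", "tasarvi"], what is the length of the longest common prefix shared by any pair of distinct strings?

5

Equivalently: take the maximum, over all pairs, of their longest common prefix length.
e.g. "lintamorven" and "lintarun" share the prefix "linta" of length 5; no pair shares a longer one.
Longest shared-prefix length: 5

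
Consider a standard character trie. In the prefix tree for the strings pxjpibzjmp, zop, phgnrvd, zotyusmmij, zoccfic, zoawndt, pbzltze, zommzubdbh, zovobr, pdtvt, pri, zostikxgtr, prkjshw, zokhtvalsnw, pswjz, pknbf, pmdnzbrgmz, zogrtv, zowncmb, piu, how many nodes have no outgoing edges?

A leaf is a node with no children — equivalently, the end of a word that is not a proper prefix of any other stored word.
Those words: "pbzltze", "pdtvt", "phgnrvd", "piu", "pknbf", "pmdnzbrgmz", "pri", "prkjshw", "pswjz", "pxjpibzjmp", "zoawndt", "zoccfic", "zogrtv", "zokhtvalsnw", "zommzubdbh", "zop", "zostikxgtr", "zotyusmmij", "zovobr", "zowncmb"
Leaf count: 20

20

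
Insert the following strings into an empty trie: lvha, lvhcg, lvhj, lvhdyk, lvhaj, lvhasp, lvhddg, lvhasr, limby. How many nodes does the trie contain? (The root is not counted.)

20

Trie structure (* marks end of a word):
(root)
└─ l
   ├─ i
   │  └─ m
   │     └─ b
   │        └─ y *
   └─ v
      └─ h
         ├─ a *
         │  ├─ j *
         │  └─ s
         │     ├─ p *
         │     └─ r *
         ├─ c
         │  └─ g *
         ├─ d
         │  ├─ d
         │  │  └─ g *
         │  └─ y
         │     └─ k *
         └─ j *
Counting every labelled node above: 20.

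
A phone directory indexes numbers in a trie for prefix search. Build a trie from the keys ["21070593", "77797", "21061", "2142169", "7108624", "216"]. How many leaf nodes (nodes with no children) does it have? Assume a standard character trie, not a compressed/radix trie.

Leaves are exactly the stored words that no other stored word extends.
Those words: "21061", "21070593", "2142169", "216", "7108624", "77797"
Leaf count: 6

6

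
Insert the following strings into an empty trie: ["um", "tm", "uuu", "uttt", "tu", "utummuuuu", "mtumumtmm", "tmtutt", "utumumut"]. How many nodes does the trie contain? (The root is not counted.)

Trie structure (* marks end of a word):
(root)
├─ m
│  └─ t
│     └─ u
│        └─ m
│           └─ u
│              └─ m
│                 └─ t
│                    └─ m
│                       └─ m *
├─ t
│  ├─ m *
│  │  └─ t
│  │     └─ u
│  │        └─ t
│  │           └─ t *
│  └─ u *
└─ u
   ├─ m *
   ├─ t
   │  ├─ t
   │  │  └─ t *
   │  └─ u
   │     └─ m
   │        ├─ m
   │        │  └─ u
   │        │     └─ u
   │        │        └─ u
   │        │           └─ u *
   │        └─ u
   │           └─ m
   │              └─ u
   │                 └─ t *
   └─ u
      └─ u *
Counting every labelled node above: 34.

34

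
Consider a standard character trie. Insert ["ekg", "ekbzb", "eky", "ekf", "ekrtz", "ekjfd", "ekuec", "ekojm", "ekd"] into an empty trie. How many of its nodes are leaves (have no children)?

A leaf is a node with no children — equivalently, the end of a word that is not a proper prefix of any other stored word.
Those words: "ekbzb", "ekd", "ekf", "ekg", "ekjfd", "ekojm", "ekrtz", "ekuec", "eky"
Leaf count: 9

9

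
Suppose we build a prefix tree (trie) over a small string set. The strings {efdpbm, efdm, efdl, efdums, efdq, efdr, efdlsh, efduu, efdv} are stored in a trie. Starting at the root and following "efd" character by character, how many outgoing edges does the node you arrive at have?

Walk "efd" from the root, arriving at one node.
Distinct next characters after "efd": l, m, p, q, r, u, v.
That node has 7 child edges.

7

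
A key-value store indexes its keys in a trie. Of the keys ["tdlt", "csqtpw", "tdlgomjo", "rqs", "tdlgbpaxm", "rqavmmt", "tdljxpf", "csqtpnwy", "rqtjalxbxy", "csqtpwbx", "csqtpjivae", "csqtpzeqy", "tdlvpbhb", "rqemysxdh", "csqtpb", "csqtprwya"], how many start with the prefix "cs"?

7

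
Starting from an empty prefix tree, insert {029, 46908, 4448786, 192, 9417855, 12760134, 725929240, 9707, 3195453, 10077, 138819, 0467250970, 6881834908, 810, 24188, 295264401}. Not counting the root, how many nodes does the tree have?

Insert word by word; a character creates a node only if that edge doesn't already exist:
  "029" → 3 new (0, 2, 9)
  "46908" → 5 new (4, 6, 9, 0, 8)
  "4448786" → prefix "4" already present; 6 new (4, 4, 8, 7, 8, 6)
  "192" → 3 new (1, 9, 2)
  "9417855" → 7 new (9, 4, 1, 7, 8, 5, 5)
  "12760134" → prefix "1" already present; 7 new (2, 7, 6, 0, 1, 3, 4)
  "725929240" → 9 new (7, 2, 5, 9, 2, 9, 2, 4, 0)
  "9707" → prefix "9" already present; 3 new (7, 0, 7)
  "3195453" → 7 new (3, 1, 9, 5, 4, 5, 3)
  "10077" → prefix "1" already present; 4 new (0, 0, 7, 7)
  "138819" → prefix "1" already present; 5 new (3, 8, 8, 1, 9)
  "0467250970" → prefix "0" already present; 9 new (4, 6, 7, 2, 5, 0, 9, 7, 0)
  "6881834908" → 10 new (6, 8, 8, 1, 8, 3, 4, 9, 0, 8)
  "810" → 3 new (8, 1, 0)
  "24188" → 5 new (2, 4, 1, 8, 8)
  "295264401" → prefix "2" already present; 8 new (9, 5, 2, 6, 4, 4, 0, 1)
Total nodes = 3 + 5 + 6 + 3 + 7 + 7 + 9 + 3 + 7 + 4 + 5 + 9 + 10 + 3 + 5 + 8 = 94

94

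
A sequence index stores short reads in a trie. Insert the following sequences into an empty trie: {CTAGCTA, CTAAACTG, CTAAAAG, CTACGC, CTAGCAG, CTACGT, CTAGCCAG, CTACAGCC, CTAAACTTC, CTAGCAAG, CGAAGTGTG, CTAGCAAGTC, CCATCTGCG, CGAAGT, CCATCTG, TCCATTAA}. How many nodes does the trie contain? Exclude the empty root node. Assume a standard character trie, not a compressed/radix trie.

57

Insert word by word; a character creates a node only if that edge doesn't already exist:
  "CTAGCTA" → 7 new (C, T, A, G, C, T, A)
  "CTAAACTG" → prefix "CTA" already present; 5 new (A, A, C, T, G)
  "CTAAAAG" → prefix "CTAAA" already present; 2 new (A, G)
  "CTACGC" → prefix "CTA" already present; 3 new (C, G, C)
  "CTAGCAG" → prefix "CTAGC" already present; 2 new (A, G)
  "CTACGT" → prefix "CTACG" already present; 1 new (T)
  "CTAGCCAG" → prefix "CTAGC" already present; 3 new (C, A, G)
  "CTACAGCC" → prefix "CTAC" already present; 4 new (A, G, C, C)
  "CTAAACTTC" → prefix "CTAAACT" already present; 2 new (T, C)
  "CTAGCAAG" → prefix "CTAGCA" already present; 2 new (A, G)
  "CGAAGTGTG" → prefix "C" already present; 8 new (G, A, A, G, T, G, T, G)
  "CTAGCAAGTC" → prefix "CTAGCAAG" already present; 2 new (T, C)
  "CCATCTGCG" → prefix "C" already present; 8 new (C, A, T, C, T, G, C, G)
  "CGAAGT" → prefix "CGAAGT" already present; 0 new (none)
  "CCATCTG" → prefix "CCATCTG" already present; 0 new (none)
  "TCCATTAA" → 8 new (T, C, C, A, T, T, A, A)
Total nodes = 7 + 5 + 2 + 3 + 2 + 1 + 3 + 4 + 2 + 2 + 8 + 2 + 8 + 0 + 0 + 8 = 57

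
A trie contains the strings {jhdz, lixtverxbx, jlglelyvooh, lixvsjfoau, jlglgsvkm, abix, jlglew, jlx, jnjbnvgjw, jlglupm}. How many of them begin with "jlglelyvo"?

Filter for entries beginning with "jlglelyvo":
Matches: "jlglelyvooh"
Count: 1

1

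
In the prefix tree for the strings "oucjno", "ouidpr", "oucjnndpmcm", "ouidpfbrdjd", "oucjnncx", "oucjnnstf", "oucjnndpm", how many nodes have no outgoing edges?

Leaves are exactly the stored words that no other stored word extends.
Those words: "oucjnncx", "oucjnndpmcm", "oucjnnstf", "oucjno", "ouidpfbrdjd", "ouidpr"
Leaf count: 6

6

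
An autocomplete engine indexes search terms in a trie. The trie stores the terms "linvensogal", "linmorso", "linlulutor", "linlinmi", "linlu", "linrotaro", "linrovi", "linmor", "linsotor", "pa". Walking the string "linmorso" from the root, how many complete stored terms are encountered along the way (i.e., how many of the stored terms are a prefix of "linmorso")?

2

Traverse "linmorso" character by character; count nodes along the way that are marked as word ends.
Prefixes of the query that are stored words: "linmor", "linmorso"
Count: 2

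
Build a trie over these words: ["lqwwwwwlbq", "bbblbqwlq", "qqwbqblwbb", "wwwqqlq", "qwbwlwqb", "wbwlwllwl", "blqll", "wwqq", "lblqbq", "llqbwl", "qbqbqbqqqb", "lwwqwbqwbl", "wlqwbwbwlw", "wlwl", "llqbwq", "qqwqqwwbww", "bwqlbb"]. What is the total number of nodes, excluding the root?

109

Insert word by word; a character creates a node only if that edge doesn't already exist:
  "lqwwwwwlbq" → 10 new (l, q, w, w, w, w, w, l, b, q)
  "bbblbqwlq" → 9 new (b, b, b, l, b, q, w, l, q)
  "qqwbqblwbb" → 10 new (q, q, w, b, q, b, l, w, b, b)
  "wwwqqlq" → 7 new (w, w, w, q, q, l, q)
  "qwbwlwqb" → prefix "q" already present; 7 new (w, b, w, l, w, q, b)
  "wbwlwllwl" → prefix "w" already present; 8 new (b, w, l, w, l, l, w, l)
  "blqll" → prefix "b" already present; 4 new (l, q, l, l)
  "wwqq" → prefix "ww" already present; 2 new (q, q)
  "lblqbq" → prefix "l" already present; 5 new (b, l, q, b, q)
  "llqbwl" → prefix "l" already present; 5 new (l, q, b, w, l)
  "qbqbqbqqqb" → prefix "q" already present; 9 new (b, q, b, q, b, q, q, q, b)
  "lwwqwbqwbl" → prefix "l" already present; 9 new (w, w, q, w, b, q, w, b, l)
  "wlqwbwbwlw" → prefix "w" already present; 9 new (l, q, w, b, w, b, w, l, w)
  "wlwl" → prefix "wl" already present; 2 new (w, l)
  "llqbwq" → prefix "llqbw" already present; 1 new (q)
  "qqwqqwwbww" → prefix "qqw" already present; 7 new (q, q, w, w, b, w, w)
  "bwqlbb" → prefix "b" already present; 5 new (w, q, l, b, b)
Total nodes = 10 + 9 + 10 + 7 + 7 + 8 + 4 + 2 + 5 + 5 + 9 + 9 + 9 + 2 + 1 + 7 + 5 = 109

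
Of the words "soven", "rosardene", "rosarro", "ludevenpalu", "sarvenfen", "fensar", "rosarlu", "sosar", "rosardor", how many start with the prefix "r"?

Walk to "r"; the words in its subtree are exactly those with that prefix.
Words under "r": rosardene, rosardor, rosarlu, rosarro
Count: 4

4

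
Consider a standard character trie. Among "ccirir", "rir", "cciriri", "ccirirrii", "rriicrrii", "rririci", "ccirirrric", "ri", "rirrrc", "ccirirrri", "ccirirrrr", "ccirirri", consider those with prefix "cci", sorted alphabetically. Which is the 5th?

Filter for "cci…" and sort: "ccirir", "cciriri", "ccirirri", "ccirirrii", "ccirirrri", "ccirirrric", "ccirirrrr"
Position 5: ccirirrri

ccirirrri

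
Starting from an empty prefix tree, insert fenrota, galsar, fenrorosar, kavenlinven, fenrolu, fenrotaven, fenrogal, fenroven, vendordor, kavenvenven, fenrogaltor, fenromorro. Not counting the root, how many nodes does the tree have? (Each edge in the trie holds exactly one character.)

63

Count nodes per top-level branch (shared prefixes stored once):
  'f'-branch (fenrogal, fenrogaltor, fenrolu, fenromorro, fenrorosar, fenrota, fenrotaven, fenroven): 31 nodes
  'g'-branch (galsar): 6 nodes
  'k'-branch (kavenlinven, kavenvenven): 17 nodes
  'v'-branch (vendordor): 9 nodes
Sum: 63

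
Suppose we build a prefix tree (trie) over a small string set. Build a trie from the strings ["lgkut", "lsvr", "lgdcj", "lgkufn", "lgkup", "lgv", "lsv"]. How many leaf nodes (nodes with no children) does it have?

6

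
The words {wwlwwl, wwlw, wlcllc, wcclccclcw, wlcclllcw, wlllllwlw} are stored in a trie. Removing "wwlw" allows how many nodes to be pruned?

After clearing the end-marker at "wwlw", prune upward until reaching a node still needed by another word.
Every node on "wwlw" is still needed (e.g. by "wwlwwl"), so nothing is freed.
Nodes removed: 0

0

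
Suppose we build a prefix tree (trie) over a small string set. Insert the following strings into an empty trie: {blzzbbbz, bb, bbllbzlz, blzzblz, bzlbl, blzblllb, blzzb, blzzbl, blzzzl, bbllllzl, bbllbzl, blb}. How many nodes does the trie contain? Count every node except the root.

33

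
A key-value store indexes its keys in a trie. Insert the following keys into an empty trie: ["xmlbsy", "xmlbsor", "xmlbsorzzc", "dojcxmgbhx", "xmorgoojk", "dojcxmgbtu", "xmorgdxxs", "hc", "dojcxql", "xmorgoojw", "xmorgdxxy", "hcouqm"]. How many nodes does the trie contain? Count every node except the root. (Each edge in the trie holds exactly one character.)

Insert word by word; a character creates a node only if that edge doesn't already exist:
  "xmlbsy" → 6 new (x, m, l, b, s, y)
  "xmlbsor" → prefix "xmlbs" already present; 2 new (o, r)
  "xmlbsorzzc" → prefix "xmlbsor" already present; 3 new (z, z, c)
  "dojcxmgbhx" → 10 new (d, o, j, c, x, m, g, b, h, x)
  "xmorgoojk" → prefix "xm" already present; 7 new (o, r, g, o, o, j, k)
  "dojcxmgbtu" → prefix "dojcxmgb" already present; 2 new (t, u)
  "xmorgdxxs" → prefix "xmorg" already present; 4 new (d, x, x, s)
  "hc" → 2 new (h, c)
  "dojcxql" → prefix "dojcx" already present; 2 new (q, l)
  "xmorgoojw" → prefix "xmorgooj" already present; 1 new (w)
  "xmorgdxxy" → prefix "xmorgdxx" already present; 1 new (y)
  "hcouqm" → prefix "hc" already present; 4 new (o, u, q, m)
Total nodes = 6 + 2 + 3 + 10 + 7 + 2 + 4 + 2 + 2 + 1 + 1 + 4 = 44

44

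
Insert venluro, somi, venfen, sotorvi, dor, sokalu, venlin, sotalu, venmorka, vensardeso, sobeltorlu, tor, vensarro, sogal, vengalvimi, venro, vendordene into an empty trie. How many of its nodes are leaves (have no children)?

A leaf is a node with no children — equivalently, the end of a word that is not a proper prefix of any other stored word.
Those words: "dor", "sobeltorlu", "sogal", "sokalu", "somi", "sotalu", "sotorvi", "tor", "vendordene", "venfen", "vengalvimi", "venlin", "venluro", "venmorka", "venro", "vensardeso", "vensarro"
Leaf count: 17

17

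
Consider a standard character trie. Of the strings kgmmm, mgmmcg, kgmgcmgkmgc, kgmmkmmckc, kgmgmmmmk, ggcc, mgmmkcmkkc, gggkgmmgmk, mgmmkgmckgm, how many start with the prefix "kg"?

Filter for entries beginning with "kg":
Words under "kg": kgmgcmgkmgc, kgmgmmmmk, kgmmkmmckc, kgmmm
Count: 4

4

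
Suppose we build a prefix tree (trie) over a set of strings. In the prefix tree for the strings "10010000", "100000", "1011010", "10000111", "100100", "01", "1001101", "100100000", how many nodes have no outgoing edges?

6

A leaf is a node with no children — equivalently, the end of a word that is not a proper prefix of any other stored word.
Those words: "01", "100000", "10000111", "100100000", "1001101", "1011010"
Leaf count: 6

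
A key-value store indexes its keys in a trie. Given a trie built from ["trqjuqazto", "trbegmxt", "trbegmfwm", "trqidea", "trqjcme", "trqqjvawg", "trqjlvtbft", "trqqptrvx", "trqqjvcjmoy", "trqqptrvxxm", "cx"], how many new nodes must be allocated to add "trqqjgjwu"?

4

"trqqj" is already a path in the trie; the remaining "gjwu" must be added.
So 9 − 5 = 4 new nodes.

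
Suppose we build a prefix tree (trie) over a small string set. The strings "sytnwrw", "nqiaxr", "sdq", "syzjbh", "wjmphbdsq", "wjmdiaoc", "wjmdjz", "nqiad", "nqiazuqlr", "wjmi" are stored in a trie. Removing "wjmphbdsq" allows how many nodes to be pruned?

6

After clearing the end-marker at "wjmphbdsq", prune upward until reaching a node still needed by another word.
The suffix "phbdsq" (6 nodes) is used only by "wjmphbdsq"; the node for "wjm" still has the child "d", so pruning stops there.
Nodes removed: 6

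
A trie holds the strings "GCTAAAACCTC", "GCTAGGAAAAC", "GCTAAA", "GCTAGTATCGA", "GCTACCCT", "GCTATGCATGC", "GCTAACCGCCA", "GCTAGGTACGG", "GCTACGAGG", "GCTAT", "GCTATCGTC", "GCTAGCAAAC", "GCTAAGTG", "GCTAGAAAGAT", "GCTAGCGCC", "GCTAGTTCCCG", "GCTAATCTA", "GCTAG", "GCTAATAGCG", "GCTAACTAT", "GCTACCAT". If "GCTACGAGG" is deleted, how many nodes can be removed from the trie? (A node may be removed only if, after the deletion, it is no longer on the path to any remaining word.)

4

After clearing the end-marker at "GCTACGAGG", prune upward until reaching a node still needed by another word.
The suffix "GAGG" (4 nodes) is used only by "GCTACGAGG"; the node for "GCTAC" still has the child "C", so pruning stops there.
Nodes removed: 4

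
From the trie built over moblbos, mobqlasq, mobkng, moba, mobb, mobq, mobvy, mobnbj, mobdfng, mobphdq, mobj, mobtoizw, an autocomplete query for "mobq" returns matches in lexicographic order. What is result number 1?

mobq

DFS of the "mobq" subtree visits, in order: "mobq", "mobqlasq"
Position 1: mobq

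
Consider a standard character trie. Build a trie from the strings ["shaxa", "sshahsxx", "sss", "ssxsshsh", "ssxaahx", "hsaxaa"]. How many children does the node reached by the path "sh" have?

1

The children of the "sh" node are the distinct next characters among strings starting with "sh".
Characters that immediately follow "sh" among the stored strings: {a}.
That node has 1 child edge.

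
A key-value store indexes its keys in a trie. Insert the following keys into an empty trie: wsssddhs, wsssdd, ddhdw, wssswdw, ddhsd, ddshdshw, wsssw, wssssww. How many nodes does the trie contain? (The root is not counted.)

Trie structure (* marks end of a word):
(root)
├─ d
│  └─ d
│     ├─ h
│     │  ├─ d
│     │  │  └─ w *
│     │  └─ s
│     │     └─ d *
│     └─ s
│        └─ h
│           └─ d
│              └─ s
│                 └─ h
│                    └─ w *
└─ w
   └─ s
      └─ s
         └─ s
            ├─ d
            │  └─ d *
            │     └─ h
            │        └─ s *
            ├─ s
            │  └─ w
            │     └─ w *
            └─ w *
               └─ d
                  └─ w *
Counting every labelled node above: 27.

27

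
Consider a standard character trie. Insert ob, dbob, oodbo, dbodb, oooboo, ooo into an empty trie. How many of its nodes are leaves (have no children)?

Leaves are exactly the stored words that no other stored word extends.
Those words: "dbob", "dbodb", "ob", "oodbo", "oooboo"
Leaf count: 5

5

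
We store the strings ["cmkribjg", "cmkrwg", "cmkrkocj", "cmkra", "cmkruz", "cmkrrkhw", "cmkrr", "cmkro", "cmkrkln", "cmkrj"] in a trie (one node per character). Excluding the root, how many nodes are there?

Insert word by word; a character creates a node only if that edge doesn't already exist:
  "cmkribjg" → 8 new (c, m, k, r, i, b, j, g)
  "cmkrwg" → prefix "cmkr" already present; 2 new (w, g)
  "cmkrkocj" → prefix "cmkr" already present; 4 new (k, o, c, j)
  "cmkra" → prefix "cmkr" already present; 1 new (a)
  "cmkruz" → prefix "cmkr" already present; 2 new (u, z)
  "cmkrrkhw" → prefix "cmkr" already present; 4 new (r, k, h, w)
  "cmkrr" → prefix "cmkrr" already present; 0 new (none)
  "cmkro" → prefix "cmkr" already present; 1 new (o)
  "cmkrkln" → prefix "cmkrk" already present; 2 new (l, n)
  "cmkrj" → prefix "cmkr" already present; 1 new (j)
Total nodes = 8 + 2 + 4 + 1 + 2 + 4 + 0 + 1 + 2 + 1 = 25

25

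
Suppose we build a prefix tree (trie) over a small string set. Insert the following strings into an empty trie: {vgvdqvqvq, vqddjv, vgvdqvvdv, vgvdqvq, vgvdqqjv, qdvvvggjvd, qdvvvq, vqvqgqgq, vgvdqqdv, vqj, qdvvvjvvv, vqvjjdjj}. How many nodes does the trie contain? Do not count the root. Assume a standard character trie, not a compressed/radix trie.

49

For each word, the new-node count is its length minus the longest prefix already in the trie:
  "vgvdqvqvq" → 9 new (v, g, v, d, q, v, q, v, q)
  "vqddjv" → prefix "v" already present; 5 new (q, d, d, j, v)
  "vgvdqvvdv" → prefix "vgvdqv" already present; 3 new (v, d, v)
  "vgvdqvq" → prefix "vgvdqvq" already present; 0 new (none)
  "vgvdqqjv" → prefix "vgvdq" already present; 3 new (q, j, v)
  "qdvvvggjvd" → 10 new (q, d, v, v, v, g, g, j, v, d)
  "qdvvvq" → prefix "qdvvv" already present; 1 new (q)
  "vqvqgqgq" → prefix "vq" already present; 6 new (v, q, g, q, g, q)
  "vgvdqqdv" → prefix "vgvdqq" already present; 2 new (d, v)
  "vqj" → prefix "vq" already present; 1 new (j)
  "qdvvvjvvv" → prefix "qdvvv" already present; 4 new (j, v, v, v)
  "vqvjjdjj" → prefix "vqv" already present; 5 new (j, j, d, j, j)
Total nodes = 9 + 5 + 3 + 0 + 3 + 10 + 1 + 6 + 2 + 1 + 4 + 5 = 49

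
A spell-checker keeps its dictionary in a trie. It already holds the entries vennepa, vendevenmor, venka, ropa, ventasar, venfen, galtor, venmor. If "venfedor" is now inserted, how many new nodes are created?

Walking "venfedor" from the root, the first 5 characters ("venfe") follow existing edges; "d" is the first miss.
Each of the 3 remaining characters creates one node.

3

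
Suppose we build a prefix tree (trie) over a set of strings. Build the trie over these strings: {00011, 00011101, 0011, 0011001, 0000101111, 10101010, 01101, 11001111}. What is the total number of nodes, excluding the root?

39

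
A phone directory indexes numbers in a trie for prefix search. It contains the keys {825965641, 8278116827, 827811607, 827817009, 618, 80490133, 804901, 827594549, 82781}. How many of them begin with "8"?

Traverse to the node for "8", then collect every word in that subtree.
Matches: "804901", "80490133", "825965641", "827594549", "82781", "827811607", "8278116827", "827817009"
Count: 8

8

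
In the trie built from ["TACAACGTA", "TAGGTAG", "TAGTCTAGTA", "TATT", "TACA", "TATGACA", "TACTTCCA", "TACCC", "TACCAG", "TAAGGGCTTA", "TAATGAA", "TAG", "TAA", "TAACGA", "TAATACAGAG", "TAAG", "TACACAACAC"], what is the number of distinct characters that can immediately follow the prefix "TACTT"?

The children of the "TACTT" node are the distinct next characters among strings starting with "TACTT".
Characters that immediately follow "TACTT" among the stored strings: {C}.
That node has 1 child edge.

1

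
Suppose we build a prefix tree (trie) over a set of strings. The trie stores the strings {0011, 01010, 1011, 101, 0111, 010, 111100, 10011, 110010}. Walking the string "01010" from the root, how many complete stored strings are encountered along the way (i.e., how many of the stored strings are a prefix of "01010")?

2

Walk "01010" from the root; an end-of-word marker is hit whenever a stored word is a prefix of "01010".
Prefixes of the query that are stored words: "010", "01010"
Count: 2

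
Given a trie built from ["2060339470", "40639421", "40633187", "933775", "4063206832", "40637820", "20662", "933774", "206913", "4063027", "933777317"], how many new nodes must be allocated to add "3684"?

"3684" shares no prefix with any stored word, so all 4 characters open new nodes.
4 − 0 = 4 new nodes.

4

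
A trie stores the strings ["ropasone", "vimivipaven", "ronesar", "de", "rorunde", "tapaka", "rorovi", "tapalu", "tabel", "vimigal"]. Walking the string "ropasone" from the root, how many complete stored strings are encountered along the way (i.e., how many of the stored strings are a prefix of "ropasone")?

1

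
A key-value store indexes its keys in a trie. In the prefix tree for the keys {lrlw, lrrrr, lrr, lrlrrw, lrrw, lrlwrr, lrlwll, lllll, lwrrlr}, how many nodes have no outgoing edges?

Leaves are exactly the stored words that no other stored word extends.
Those words: "lllll", "lrlrrw", "lrlwll", "lrlwrr", "lrrrr", "lrrw", "lwrrlr"
Leaf count: 7

7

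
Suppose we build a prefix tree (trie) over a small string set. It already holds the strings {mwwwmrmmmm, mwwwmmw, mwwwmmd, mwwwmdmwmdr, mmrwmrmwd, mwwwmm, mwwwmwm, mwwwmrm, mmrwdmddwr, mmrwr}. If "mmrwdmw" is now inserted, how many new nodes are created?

1

Walking "mmrwdmw" from the root, the first 6 characters ("mmrwdm") follow existing edges; "w" is the first miss.
So 7 − 6 = 1 new nodes.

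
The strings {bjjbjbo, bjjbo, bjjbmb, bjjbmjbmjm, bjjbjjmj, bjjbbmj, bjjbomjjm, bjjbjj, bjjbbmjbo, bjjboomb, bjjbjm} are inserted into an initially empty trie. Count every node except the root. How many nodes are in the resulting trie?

For each word, the new-node count is its length minus the longest prefix already in the trie:
  "bjjbjbo" → 7 new (b, j, j, b, j, b, o)
  "bjjbo" → prefix "bjjb" already present; 1 new (o)
  "bjjbmb" → prefix "bjjb" already present; 2 new (m, b)
  "bjjbmjbmjm" → prefix "bjjbm" already present; 5 new (j, b, m, j, m)
  "bjjbjjmj" → prefix "bjjbj" already present; 3 new (j, m, j)
  "bjjbbmj" → prefix "bjjb" already present; 3 new (b, m, j)
  "bjjbomjjm" → prefix "bjjbo" already present; 4 new (m, j, j, m)
  "bjjbjj" → prefix "bjjbjj" already present; 0 new (none)
  "bjjbbmjbo" → prefix "bjjbbmj" already present; 2 new (b, o)
  "bjjboomb" → prefix "bjjbo" already present; 3 new (o, m, b)
  "bjjbjm" → prefix "bjjbj" already present; 1 new (m)
Total nodes = 7 + 1 + 2 + 5 + 3 + 3 + 4 + 0 + 2 + 3 + 1 = 31

31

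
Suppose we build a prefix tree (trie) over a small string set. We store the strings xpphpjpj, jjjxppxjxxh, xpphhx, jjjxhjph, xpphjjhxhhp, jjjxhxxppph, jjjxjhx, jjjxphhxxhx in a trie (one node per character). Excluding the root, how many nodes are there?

47

Insert word by word; a character creates a node only if that edge doesn't already exist:
  "xpphpjpj" → 8 new (x, p, p, h, p, j, p, j)
  "jjjxppxjxxh" → 11 new (j, j, j, x, p, p, x, j, x, x, h)
  "xpphhx" → prefix "xpph" already present; 2 new (h, x)
  "jjjxhjph" → prefix "jjjx" already present; 4 new (h, j, p, h)
  "xpphjjhxhhp" → prefix "xpph" already present; 7 new (j, j, h, x, h, h, p)
  "jjjxhxxppph" → prefix "jjjxh" already present; 6 new (x, x, p, p, p, h)
  "jjjxjhx" → prefix "jjjx" already present; 3 new (j, h, x)
  "jjjxphhxxhx" → prefix "jjjxp" already present; 6 new (h, h, x, x, h, x)
Total nodes = 8 + 11 + 2 + 4 + 7 + 6 + 3 + 6 = 47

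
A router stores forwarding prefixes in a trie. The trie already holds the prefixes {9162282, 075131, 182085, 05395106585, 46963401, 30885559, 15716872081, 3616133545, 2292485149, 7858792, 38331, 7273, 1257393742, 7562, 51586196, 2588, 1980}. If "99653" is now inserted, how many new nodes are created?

The longest prefix of "99653" already in the trie is "9" (length 1).
Each of the 4 remaining characters creates one node.

4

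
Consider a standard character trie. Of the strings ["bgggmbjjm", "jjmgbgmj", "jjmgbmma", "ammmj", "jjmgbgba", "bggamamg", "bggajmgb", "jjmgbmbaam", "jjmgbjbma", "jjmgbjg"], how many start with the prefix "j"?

Traverse to the node for "j", then collect every word in that subtree.
Words under "j": jjmgbgba, jjmgbgmj, jjmgbjbma, jjmgbjg, jjmgbmbaam, jjmgbmma
Count: 6

6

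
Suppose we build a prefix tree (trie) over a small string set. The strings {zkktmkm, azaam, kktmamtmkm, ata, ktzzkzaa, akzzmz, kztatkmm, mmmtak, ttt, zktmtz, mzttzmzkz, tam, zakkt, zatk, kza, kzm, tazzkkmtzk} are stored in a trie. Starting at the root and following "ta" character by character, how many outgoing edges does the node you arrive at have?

The children of the "ta" node are the distinct next characters among strings starting with "ta".
Characters that immediately follow "ta" among the stored strings: {m, z}.
That node has 2 child edges.

2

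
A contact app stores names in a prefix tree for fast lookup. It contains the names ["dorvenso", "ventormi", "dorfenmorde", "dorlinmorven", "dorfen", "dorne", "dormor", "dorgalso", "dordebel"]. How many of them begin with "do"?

Traverse to the node for "do", then collect every word in that subtree.
Words under "do": dordebel, dorfen, dorfenmorde, dorgalso, dorlinmorven, dormor, dorne, dorvenso
Count: 8

8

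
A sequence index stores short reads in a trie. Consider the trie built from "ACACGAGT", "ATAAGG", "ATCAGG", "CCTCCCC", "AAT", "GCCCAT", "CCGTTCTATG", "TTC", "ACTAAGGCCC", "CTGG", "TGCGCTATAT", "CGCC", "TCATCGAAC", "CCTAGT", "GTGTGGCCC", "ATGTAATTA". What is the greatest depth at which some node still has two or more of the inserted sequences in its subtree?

The deepest shared node is where two words last agree before diverging.
e.g. "CCTAGT" and "CCTCCCC" share the prefix "CCT" of length 3; no pair shares a longer one.
Longest shared-prefix length: 3

3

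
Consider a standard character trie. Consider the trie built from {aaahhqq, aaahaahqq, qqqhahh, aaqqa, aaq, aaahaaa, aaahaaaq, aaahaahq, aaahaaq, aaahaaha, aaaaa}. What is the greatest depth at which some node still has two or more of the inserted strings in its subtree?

The deepest shared node is where two words last agree before diverging.
"aaahaahq" and "aaahaahqq" agree on "aaahaahq" (8 characters) before diverging; nothing deeper is shared.
Longest shared-prefix length: 8

8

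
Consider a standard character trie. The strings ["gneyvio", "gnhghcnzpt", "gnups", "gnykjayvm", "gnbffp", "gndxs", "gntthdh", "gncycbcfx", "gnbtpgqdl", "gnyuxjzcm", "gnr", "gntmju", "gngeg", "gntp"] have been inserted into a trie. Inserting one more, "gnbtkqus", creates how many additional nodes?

The longest prefix of "gnbtkqus" already in the trie is "gnbt" (length 4).
New nodes needed: |"gnbtkqus"| − 4 = 8 − 4 = 4.

4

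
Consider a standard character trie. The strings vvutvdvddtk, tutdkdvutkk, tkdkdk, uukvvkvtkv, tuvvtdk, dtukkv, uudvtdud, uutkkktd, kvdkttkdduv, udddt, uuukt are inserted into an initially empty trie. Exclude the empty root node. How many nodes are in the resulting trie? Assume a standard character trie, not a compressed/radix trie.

Insert word by word; a character creates a node only if that edge doesn't already exist:
  "vvutvdvddtk" → 11 new (v, v, u, t, v, d, v, d, d, t, k)
  "tutdkdvutkk" → 11 new (t, u, t, d, k, d, v, u, t, k, k)
  "tkdkdk" → prefix "t" already present; 5 new (k, d, k, d, k)
  "uukvvkvtkv" → 10 new (u, u, k, v, v, k, v, t, k, v)
  "tuvvtdk" → prefix "tu" already present; 5 new (v, v, t, d, k)
  "dtukkv" → 6 new (d, t, u, k, k, v)
  "uudvtdud" → prefix "uu" already present; 6 new (d, v, t, d, u, d)
  "uutkkktd" → prefix "uu" already present; 6 new (t, k, k, k, t, d)
  "kvdkttkdduv" → 11 new (k, v, d, k, t, t, k, d, d, u, v)
  "udddt" → prefix "u" already present; 4 new (d, d, d, t)
  "uuukt" → prefix "uu" already present; 3 new (u, k, t)
Total nodes = 11 + 11 + 5 + 10 + 5 + 6 + 6 + 6 + 11 + 4 + 3 = 78

78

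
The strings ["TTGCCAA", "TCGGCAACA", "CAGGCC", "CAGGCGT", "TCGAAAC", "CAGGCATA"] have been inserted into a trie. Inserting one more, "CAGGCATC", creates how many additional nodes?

1

The longest prefix of "CAGGCATC" already in the trie is "CAGGCAT" (length 7).
New nodes needed: |"CAGGCATC"| − 7 = 8 − 7 = 1.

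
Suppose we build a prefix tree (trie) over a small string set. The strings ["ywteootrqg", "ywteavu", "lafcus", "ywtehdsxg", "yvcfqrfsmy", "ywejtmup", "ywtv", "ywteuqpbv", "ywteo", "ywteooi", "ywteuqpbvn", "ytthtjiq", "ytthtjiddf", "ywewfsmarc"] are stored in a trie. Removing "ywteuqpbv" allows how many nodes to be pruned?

0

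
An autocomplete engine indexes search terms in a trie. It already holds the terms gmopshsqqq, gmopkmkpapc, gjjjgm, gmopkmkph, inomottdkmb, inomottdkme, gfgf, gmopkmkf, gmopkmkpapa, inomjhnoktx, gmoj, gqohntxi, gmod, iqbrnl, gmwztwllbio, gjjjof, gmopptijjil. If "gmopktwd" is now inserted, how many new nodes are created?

"gmopk" is already a path in the trie; the remaining "twd" must be added.
Each of the 3 remaining characters creates one node.

3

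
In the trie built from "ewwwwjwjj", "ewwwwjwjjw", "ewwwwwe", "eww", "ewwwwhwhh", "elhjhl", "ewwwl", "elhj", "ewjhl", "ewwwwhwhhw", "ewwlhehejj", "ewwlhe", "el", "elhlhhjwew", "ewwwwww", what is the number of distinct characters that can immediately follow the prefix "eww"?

Walk "eww" from the root, arriving at one node.
Characters that immediately follow "eww" among the stored strings: {l, w}.
That node has 2 child edges.

2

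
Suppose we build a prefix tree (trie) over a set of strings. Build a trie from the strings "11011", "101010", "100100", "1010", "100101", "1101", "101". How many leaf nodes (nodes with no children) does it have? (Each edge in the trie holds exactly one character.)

4

Leaves are exactly the stored words that no other stored word extends.
Those words: "100100", "100101", "101010", "11011"
Leaf count: 4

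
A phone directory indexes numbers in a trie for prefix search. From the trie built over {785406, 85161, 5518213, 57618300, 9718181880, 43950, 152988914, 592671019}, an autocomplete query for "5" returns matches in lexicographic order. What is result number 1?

Filter for "5…" and sort: "5518213", "57618300", "592671019"
Position 1: 5518213

5518213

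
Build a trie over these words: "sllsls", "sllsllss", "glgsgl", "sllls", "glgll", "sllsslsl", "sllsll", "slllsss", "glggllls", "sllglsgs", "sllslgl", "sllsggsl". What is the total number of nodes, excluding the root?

Trace insertions, counting only characters that open a new branch:
  "sllsls" → 6 new (s, l, l, s, l, s)
  "sllsllss" → prefix "sllsl" already present; 3 new (l, s, s)
  "glgsgl" → 6 new (g, l, g, s, g, l)
  "sllls" → prefix "sll" already present; 2 new (l, s)
  "glgll" → prefix "glg" already present; 2 new (l, l)
  "sllsslsl" → prefix "slls" already present; 4 new (s, l, s, l)
  "sllsll" → prefix "sllsll" already present; 0 new (none)
  "slllsss" → prefix "sllls" already present; 2 new (s, s)
  "glggllls" → prefix "glg" already present; 5 new (g, l, l, l, s)
  "sllglsgs" → prefix "sll" already present; 5 new (g, l, s, g, s)
  "sllslgl" → prefix "sllsl" already present; 2 new (g, l)
  "sllsggsl" → prefix "slls" already present; 4 new (g, g, s, l)
Total nodes = 6 + 3 + 6 + 2 + 2 + 4 + 0 + 2 + 5 + 5 + 2 + 4 = 41

41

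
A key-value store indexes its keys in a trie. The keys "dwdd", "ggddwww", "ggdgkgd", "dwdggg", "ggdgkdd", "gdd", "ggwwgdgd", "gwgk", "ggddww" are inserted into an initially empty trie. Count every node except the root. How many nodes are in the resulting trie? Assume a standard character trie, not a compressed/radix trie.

31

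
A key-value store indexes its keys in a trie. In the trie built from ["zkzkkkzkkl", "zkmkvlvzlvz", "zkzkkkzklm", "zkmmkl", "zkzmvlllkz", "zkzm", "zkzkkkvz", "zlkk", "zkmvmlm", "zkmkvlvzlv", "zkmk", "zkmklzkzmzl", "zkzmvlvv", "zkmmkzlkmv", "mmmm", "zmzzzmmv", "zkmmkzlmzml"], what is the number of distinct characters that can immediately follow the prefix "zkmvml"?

1

Walk "zkmvml" from the root, arriving at one node.
Characters that immediately follow "zkmvml" among the stored strings: {m}.
That node has 1 child edge.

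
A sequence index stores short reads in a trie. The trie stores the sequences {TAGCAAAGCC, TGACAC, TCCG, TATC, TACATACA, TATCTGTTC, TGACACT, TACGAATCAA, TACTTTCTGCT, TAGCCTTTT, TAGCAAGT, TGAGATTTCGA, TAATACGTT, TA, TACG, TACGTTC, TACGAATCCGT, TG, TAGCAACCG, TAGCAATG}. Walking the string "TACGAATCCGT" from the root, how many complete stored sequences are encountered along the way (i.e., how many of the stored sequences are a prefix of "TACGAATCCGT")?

3

Traverse "TACGAATCCGT" character by character; count nodes along the way that are marked as word ends.
Prefixes of the query that are stored words: "TA", "TACG", "TACGAATCCGT"
Count: 3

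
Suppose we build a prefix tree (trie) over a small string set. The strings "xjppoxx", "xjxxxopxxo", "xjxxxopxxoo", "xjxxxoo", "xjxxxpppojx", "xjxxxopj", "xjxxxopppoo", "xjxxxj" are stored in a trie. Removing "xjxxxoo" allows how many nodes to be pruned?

1

Walk "xjxxxoo" from the leaf back toward the root, removing each node that no remaining word uses.
The suffix "o" (1 node) is used only by "xjxxxoo"; the node for "xjxxxo" still has the child "p", so pruning stops there.
Nodes removed: 1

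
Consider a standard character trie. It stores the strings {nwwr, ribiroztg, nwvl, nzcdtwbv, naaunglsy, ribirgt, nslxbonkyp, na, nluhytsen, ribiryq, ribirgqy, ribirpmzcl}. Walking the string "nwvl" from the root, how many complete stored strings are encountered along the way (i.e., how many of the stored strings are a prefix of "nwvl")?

Check each prefix of "nwvl" against the stored set — each match is an end-marker on the path.
Prefixes of the query that are stored words: "nwvl"
Count: 1

1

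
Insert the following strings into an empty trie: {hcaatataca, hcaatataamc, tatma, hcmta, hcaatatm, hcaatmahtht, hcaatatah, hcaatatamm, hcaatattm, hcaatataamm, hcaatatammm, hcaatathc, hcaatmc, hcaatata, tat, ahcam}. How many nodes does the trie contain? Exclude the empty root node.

43

For each word, the new-node count is its length minus the longest prefix already in the trie:
  "hcaatataca" → 10 new (h, c, a, a, t, a, t, a, c, a)
  "hcaatataamc" → prefix "hcaatata" already present; 3 new (a, m, c)
  "tatma" → 5 new (t, a, t, m, a)
  "hcmta" → prefix "hc" already present; 3 new (m, t, a)
  "hcaatatm" → prefix "hcaatat" already present; 1 new (m)
  "hcaatmahtht" → prefix "hcaat" already present; 6 new (m, a, h, t, h, t)
  "hcaatatah" → prefix "hcaatata" already present; 1 new (h)
  "hcaatatamm" → prefix "hcaatata" already present; 2 new (m, m)
  "hcaatattm" → prefix "hcaatat" already present; 2 new (t, m)
  "hcaatataamm" → prefix "hcaatataam" already present; 1 new (m)
  "hcaatatammm" → prefix "hcaatatamm" already present; 1 new (m)
  "hcaatathc" → prefix "hcaatat" already present; 2 new (h, c)
  "hcaatmc" → prefix "hcaatm" already present; 1 new (c)
  "hcaatata" → prefix "hcaatata" already present; 0 new (none)
  "tat" → prefix "tat" already present; 0 new (none)
  "ahcam" → 5 new (a, h, c, a, m)
Total nodes = 10 + 3 + 5 + 3 + 1 + 6 + 1 + 2 + 2 + 1 + 1 + 2 + 1 + 0 + 0 + 5 = 43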